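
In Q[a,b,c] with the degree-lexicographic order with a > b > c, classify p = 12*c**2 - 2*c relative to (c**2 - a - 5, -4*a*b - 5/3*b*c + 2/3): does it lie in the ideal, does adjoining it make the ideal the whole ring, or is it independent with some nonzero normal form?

12*c**2 - 2*c is independent of I; its normal form modulo I is 12*a - 2*c + 60.

First compute the reduced Gröbner basis of I by Buchberger's algorithm.
f_1 = c**2 - a - 5, LT = c**2.
f_2 = -4*a*b - 5/3*b*c + 2/3, LT = a*b.

S(f_1,f_2): leading monomials are coprime, so the S-polynomial reduces to 0 (Buchberger's first criterion).
Every S-polynomial of the final basis reduces to 0, so we have a Gröbner basis.
Inter-reduce: drop elements whose leading term is divisible by another's, tail-reduce, and make monic.
Reduced Gröbner basis: {a*b + 5/12*b*c - 1/6, c**2 - a - 5}.
Label its elements g_1 = a*b + 5/12*b*c - 1/6, g_2 = c**2 - a - 5.

Reduce p = 12*c**2 - 2*c modulo G:
  leading term c**2: subtract (12)·g_2 from 12*c**2 - 2*c → 12*a - 2*c + 60
  leading term a: no divisor's leading term divides it; move 12*a to the remainder.
  leading term c: no divisor's leading term divides it; move -2*c to the remainder.
  leading term 1: no divisor's leading term divides it; move 60 to the remainder.
  normal form = 12*a - 2*c + 60.
The normal form is nonzero, so p ∉ I. Since p minus its normal form lies in I, I + (p) = I + (r) where r = 12*a - 2*c + 60; decide whether this ideal is the whole ring.
Run Buchberger on G together with r (pairs among the g_i already reduce to 0 since G is a Gröbner basis):
g_1 = a*b + 5/12*b*c - 1/6, LT = a*b.
g_2 = c**2 - a - 5, LT = c**2.
r = 12*a - 2*c + 60, LT = a.

S(g_1,g_2): leading monomials are coprime, so the S-polynomial reduces to 0 (Buchberger's first criterion).
S(g_1,r): lcm = a*b. S = 7/12*b*c - 5*b - 1/6.
  leading term b*c: no divisor's leading term divides it; move 7/12*b*c to the remainder.
  leading term b: no divisor's leading term divides it; move -5*b to the remainder.
  leading term 1: no divisor's leading term divides it; move -1/6 to the remainder.
  remainder 7/12*b*c - 5*b - 1/6 ≠ 0; add m_4 = 7/12*b*c - 5*b - 1/6 to the basis.

S(g_2,r): leading monomials are coprime, so the S-polynomial reduces to 0 (Buchberger's first criterion).
S(g_1,m_4): lcm = a*b*c. S = 5/12*b*c**2 + 60/7*a*b + 2/7*a - 1/6*c.
  leading term b*c**2: subtract (5/12*b)·g_2 from 5/12*b*c**2 + 60/7*a*b + 2/7*a - 1/6*c → 755/84*a*b + 2/7*a + 25/12*b - 1/6*c
  leading term a*b: subtract (755/84)·g_1 from 755/84*a*b + 2/7*a + 25/12*b - 1/6*c → -3775/1008*b*c + 2/7*a + 25/12*b - 1/6*c + 755/504
  leading term b*c: subtract (-3775/588)·m_4 from -3775/1008*b*c + 2/7*a + 25/12*b - 1/6*c + 755/504 → 2/7*a - 8825/294*b - 1/6*c + 755/1764
  leading term a: subtract (1/42)·r from 2/7*a - 8825/294*b - 1/6*c + 755/1764 → -8825/294*b - 5/42*c - 1765/1764
  leading term b: no divisor's leading term divides it; move -8825/294*b to the remainder.
  leading term c: no divisor's leading term divides it; move -5/42*c to the remainder.
  leading term 1: no divisor's leading term divides it; move -1765/1764 to the remainder.
  remainder -8825/294*b - 5/42*c - 1765/1764 ≠ 0; add m_5 = -8825/294*b - 5/42*c - 1765/1764 to the basis.

S(g_2,m_4): lcm = b*c**2. S = -a*b + 60/7*b*c - 5*b + 2/7*c.
  leading term a*b: subtract (-1)·g_1 from -a*b + 60/7*b*c - 5*b + 2/7*c → 755/84*b*c - 5*b + 2/7*c - 1/6
  leading term b*c: subtract (755/49)·m_4 from 755/84*b*c - 5*b + 2/7*c - 1/6 → 3530/49*b + 2/7*c + 353/147
  leading term b: subtract (-12/5)·m_5 from 3530/49*b + 2/7*c + 353/147 → 0
  remainder 0.

S(r,m_4): leading monomials are coprime, so the S-polynomial reduces to 0 (Buchberger's first criterion).
S(g_1,m_5): lcm = a*b. S = -7/1765*a*c + 5/12*b*c - 1/30*a - 1/6.
  leading term a*c: subtract (-7/21180*c)·r from -7/1765*a*c + 5/12*b*c - 1/30*a - 1/6 → 5/12*b*c - 7/10590*c**2 - 1/30*a + 7/353*c - 1/6
  leading term b*c: subtract (5/7)·m_4 from 5/12*b*c - 7/10590*c**2 - 1/30*a + 7/353*c - 1/6 → -7/10590*c**2 - 1/30*a + 25/7*b + 7/353*c - 1/21
  leading term c**2: subtract (-7/10590)·g_2 from -7/10590*c**2 - 1/30*a + 25/7*b + 7/353*c - 1/21 → -12/353*a + 25/7*b + 7/353*c - 755/14826
  leading term a: subtract (-1/353)·r from -12/353*a + 25/7*b + 7/353*c - 755/14826 → 25/7*b + 5/353*c + 5/42
  leading term b: subtract (-42/353)·m_5 from 25/7*b + 5/353*c + 5/42 → 0
  remainder 0.

S(g_2,m_5): leading monomials are coprime, so the S-polynomial reduces to 0 (Buchberger's first criterion).
S(r,m_5): leading monomials are coprime, so the S-polynomial reduces to 0 (Buchberger's first criterion).
S(m_4,m_5): lcm = b*c. S = -7/1765*c**2 - 60/7*b - 1/30*c - 2/7.
  leading term c**2: subtract (-7/1765)·g_2 from -7/1765*c**2 - 60/7*b - 1/30*c - 2/7 → -7/1765*a - 60/7*b - 1/30*c - 755/2471
  leading term a: subtract (-7/21180)·r from -7/1765*a - 60/7*b - 1/30*c - 755/2471 → -60/7*b - 12/353*c - 2/7
  leading term b: subtract (504/1765)·m_5 from -60/7*b - 12/353*c - 2/7 → 0
  remainder 0.

Every S-polynomial of the final basis reduces to 0, so we have a Gröbner basis.
Inter-reduce: drop elements whose leading term is divisible by another's, tail-reduce, and make monic.
Reduced Gröbner basis: {c**2 - 1/6*c, a - 1/6*c + 5, b + 7/1765*c + 1/30}.
The reduced Gröbner basis of I + (p) is {c**2 - 1/6*c, a - 1/6*c + 5, b + 7/1765*c + 1/30} ≠ {1}, a proper ideal, so the enlarged system stays consistent: p is independent of I, with normal form 12*a - 2*c + 60.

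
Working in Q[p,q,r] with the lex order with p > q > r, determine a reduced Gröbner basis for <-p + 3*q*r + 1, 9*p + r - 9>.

G = {p + 1/9*r - 1, q*r + 1/27*r}

The reduced Gröbner basis is the canonical form of the ideal for this ordering.

f_1 = -p + 3*q*r + 1, LT = p.
f_2 = 9*p + r - 9, LT = p.

S(f_1,f_2): lcm = p. S = -3*q*r - 1/9*r.
  reduce S modulo (f_1, f_2):
  remainder -3*q*r - 1/9*r ≠ 0; add g_3 = -3*q*r - 1/9*r to the basis.

The other S-polynomials (S(f_1,g_3), S(f_2,g_3)) all reduce to 0 modulo the current basis, so we have a Gröbner basis.
Inter-reduce: drop elements whose leading term is divisible by another's, tail-reduce, and make monic.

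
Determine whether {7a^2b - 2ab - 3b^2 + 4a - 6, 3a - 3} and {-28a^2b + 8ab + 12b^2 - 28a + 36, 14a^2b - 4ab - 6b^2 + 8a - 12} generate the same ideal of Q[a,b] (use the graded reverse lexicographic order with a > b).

Two ideals are equal iff their reduced Gröbner bases coincide (the reduced basis is unique for a fixed ordering).
Buchberger on the first generating set:
f_1 = 7a^2b - 2ab - 3b^2 + 4a - 6, LT = a^2b.
f_2 = 3a - 3, LT = a.

S(f_1,f_2): lcm = a^2b. S = 5/7ab - 3/7b^2 + 4/7a - 6/7.
  reduce S modulo (f_1, f_2):
  remainder -3/7b^2 + 5/7b - 2/7 ≠ 0; add g_3 = -3/7b^2 + 5/7b - 2/7 to the basis.

The other S-polynomials (S(f_1,g_3), S(f_2,g_3)) all reduce to 0 modulo the current basis, so we have a Gröbner basis.
Inter-reduce: drop elements whose leading term is divisible by another's, tail-reduce, and make monic.
Reduced Gröbner basis: {b^2 - 5/3b + 2/3, a - 1}.

Buchberger on the second generating set:
h_1 = -28a^2b + 8ab + 12b^2 - 28a + 36, LT = a^2b.
h_2 = 14a^2b - 4ab - 6b^2 + 8a - 12, LT = a^2b.

S(h_1,h_2): lcm = a^2b. S = 3/7a - 3/7.
  reduce S modulo (h_1, h_2):
  remainder 3/7a - 3/7 ≠ 0; add k_3 = 3/7a - 3/7 to the basis.

S(h_1,k_3): lcm = a^2b. S = 5/7ab - 3/7b^2 + a - 9/7.
  reduce S modulo (h_1, h_2, k_3):
  remainder -3/7b^2 + 5/7b - 2/7 ≠ 0; add k_4 = -3/7b^2 + 5/7b - 2/7 to the basis.

The other S-polynomials (S(h_2,k_3), S(h_1,k_4), S(h_2,k_4), S(k_3,k_4)) all reduce to 0 modulo the current basis, so we have a Gröbner basis.
Inter-reduce: drop elements whose leading term is divisible by another's, tail-reduce, and make monic.
Reduced Gröbner basis: {b^2 - 5/3b + 2/3, a - 1}.

The two bases agree; hence the ideals are identical.

Yes, the ideals are equal.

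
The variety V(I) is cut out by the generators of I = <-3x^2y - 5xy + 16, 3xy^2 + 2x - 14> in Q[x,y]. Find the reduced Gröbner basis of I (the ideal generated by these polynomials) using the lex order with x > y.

G = {x + 12/7y^3 - 5/2y^2 + 8/7y - 7, y^4 - 35/24y^3 + 4/3y^2 - 91/18y + 4/9}

f_1 = -3x^2y - 5xy + 16, LT = x^2y.
f_2 = 3xy^2 + 2x - 14, LT = xy^2.

S(f_1,f_2): lcm = x^2y^2. S = -2/3x^2 + 5/3xy^2 + 14/3x - 16/3y.
  leading term x^2: no divisor's leading term divides it; move -2/3x^2 to the remainder.
  leading term xy^2: subtract (5/9)·f_2 from 5/3xy^2 + 14/3x - 16/3y → 32/9x - 16/3y + 70/9
  leading term x: no divisor's leading term divides it; move 32/9x to the remainder.
  leading term y: no divisor's leading term divides it; move -16/3y to the remainder.
  leading term 1: no divisor's leading term divides it; move 70/9 to the remainder.
  remainder -2/3x^2 + 32/9x - 16/3y + 70/9 ≠ 0; add g_3 = -2/3x^2 + 32/9x - 16/3y + 70/9 to the basis.

S(f_1,g_3): lcm = x^2y. S = 7xy - 8y^2 + 35/3y - 16/3.
  leading term xy: no divisor's leading term divides it; move 7xy to the remainder.
  leading term y^2: no divisor's leading term divides it; move -8y^2 to the remainder.
  leading term y: no divisor's leading term divides it; move 35/3y to the remainder.
  leading term 1: no divisor's leading term divides it; move -16/3 to the remainder.
  remainder 7xy - 8y^2 + 35/3y - 16/3 ≠ 0; add g_4 = 7xy - 8y^2 + 35/3y - 16/3 to the basis.

S(f_2,g_3): lcm = x^2y^2. S = 2/3x^2 + 16/3xy^2 - 14/3x - 8y^3 + 35/3y^2.
  leading term x^2: subtract (-1)·g_3 from 2/3x^2 + 16/3xy^2 - 14/3x - 8y^3 + 35/3y^2 → 16/3xy^2 - 10/9x - 8y^3 + 35/3y^2 - 16/3y + 70/9
  leading term xy^2: subtract (16/9)·f_2 from 16/3xy^2 - 10/9x - 8y^3 + 35/3y^2 - 16/3y + 70/9 → -14/3x - 8y^3 + 35/3y^2 - 16/3y + 98/3
  leading term x: no divisor's leading term divides it; move -14/3x to the remainder.
  leading term y^3: no divisor's leading term divides it; move -8y^3 to the remainder.
  leading term y^2: no divisor's leading term divides it; move 35/3y^2 to the remainder.
  leading term y: no divisor's leading term divides it; move -16/3y to the remainder.
  leading term 1: no divisor's leading term divides it; move 98/3 to the remainder.
  remainder -14/3x - 8y^3 + 35/3y^2 - 16/3y + 98/3 ≠ 0; add g_5 = -14/3x - 8y^3 + 35/3y^2 - 16/3y + 98/3 to the basis.

S(f_2,g_5): lcm = xy^2. S = 2/3x - 12/7y^5 + 5/2y^4 - 8/7y^3 + 7y^2 - 14/3.
  leading term x: subtract (-1/7)·g_5 from 2/3x - 12/7y^5 + 5/2y^4 - 8/7y^3 + 7y^2 - 14/3 → -12/7y^5 + 5/2y^4 - 16/7y^3 + 26/3y^2 - 16/21y
  leading term y^5: no divisor's leading term divides it; move -12/7y^5 to the remainder.
  leading term y^4: no divisor's leading term divides it; move 5/2y^4 to the remainder.
  leading term y^3: no divisor's leading term divides it; move -16/7y^3 to the remainder.
  leading term y^2: no divisor's leading term divides it; move 26/3y^2 to the remainder.
  leading term y: no divisor's leading term divides it; move -16/21y to the remainder.
  remainder -12/7y^5 + 5/2y^4 - 16/7y^3 + 26/3y^2 - 16/21y ≠ 0; add g_6 = -12/7y^5 + 5/2y^4 - 16/7y^3 + 26/3y^2 - 16/21y to the basis.

S(g_4,g_5): lcm = xy. S = -12/7y^4 + 5/2y^3 - 16/7y^2 + 26/3y - 16/21.
  leading term y^4: no divisor's leading term divides it; move -12/7y^4 to the remainder.
  leading term y^3: no divisor's leading term divides it; move 5/2y^3 to the remainder.
  leading term y^2: no divisor's leading term divides it; move -16/7y^2 to the remainder.
  leading term y: no divisor's leading term divides it; move 26/3y to the remainder.
  leading term 1: no divisor's leading term divides it; move -16/21 to the remainder.
  remainder -12/7y^4 + 5/2y^3 - 16/7y^2 + 26/3y - 16/21 ≠ 0; add g_7 = -12/7y^4 + 5/2y^3 - 16/7y^2 + 26/3y - 16/21 to the basis.

The other S-polynomials (S(f_1,g_4), S(f_2,g_4), S(g_3,g_4), S(f_1,g_5), S(g_3,g_5), S(f_1,g_6), S(f_2,g_6), S(g_3,g_6), S(g_4,g_6), S(g_5,g_6), S(f_1,g_7), S(f_2,g_7), S(g_3,g_7), S(g_4,g_7), S(g_5,g_7), S(g_6,g_7)) all reduce to 0 modulo the current basis, so we have a Gröbner basis.
Inter-reduce: drop elements whose leading term is divisible by another's, tail-reduce, and make monic.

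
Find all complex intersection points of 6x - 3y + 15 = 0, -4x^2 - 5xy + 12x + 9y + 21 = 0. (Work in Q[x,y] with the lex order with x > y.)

{(-2, 1), (33/14, 68/7)}

Compute a lex Gröbner basis by Buchberger's algorithm.
f_1 = 6x - 3y + 15, LT = x.
f_2 = -4x^2 - 5xy + 12x + 9y + 21, LT = x^2.

S(f_1,f_2): lcm = x^2. S = -7/4xy + 11/2x + 9/4y + 21/4.
  leading term xy: subtract (-7/24y)·f_1 from -7/4xy + 11/2x + 9/4y + 21/4 → 11/2x - 7/8y^2 + 53/8y + 21/4
  leading term x: subtract (11/12)·f_1 from 11/2x - 7/8y^2 + 53/8y + 21/4 → -7/8y^2 + 75/8y - 17/2
  leading term y^2: no divisor's leading term divides it; move -7/8y^2 to the remainder.
  leading term y: no divisor's leading term divides it; move 75/8y to the remainder.
  leading term 1: no divisor's leading term divides it; move -17/2 to the remainder.
  remainder -7/8y^2 + 75/8y - 17/2 ≠ 0; add h_3 = -7/8y^2 + 75/8y - 17/2 to the basis.

The other S-polynomials (S(f_1,h_3), S(f_2,h_3)) all reduce to 0 modulo the current basis, so we have a Gröbner basis.
Inter-reduce: drop elements whose leading term is divisible by another's, tail-reduce, and make monic.
Reduced Gröbner basis: {x - 1/2y + 5/2, y^2 - 75/7y + 68/7}.

From the last basis element, y^2 - 75/7y + 68/7 = 0, so y takes values in {1, 68/7}. Each choice, substituted upward through the basis, yields the corresponding point(s) of the solution set.
  y = 1: the earlier basis element becomes x + 2 = 0, giving x = -2 — point (-2, 1).
  y = 68/7: the earlier basis element becomes x - 33/14 = 0, giving x = 33/14 — point (33/14, 68/7).
Substituting each solution back into the original system confirms all equations vanish.
Zero-dimensionality of the ideal guarantees finitely many solutions over ℂ.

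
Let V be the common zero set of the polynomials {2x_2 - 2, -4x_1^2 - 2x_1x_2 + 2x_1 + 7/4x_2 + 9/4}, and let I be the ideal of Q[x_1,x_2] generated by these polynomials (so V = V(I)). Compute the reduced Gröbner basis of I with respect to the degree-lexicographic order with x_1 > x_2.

The reduced Gröbner basis is the canonical form of the ideal for this ordering.

f_1 = 2x_2 - 2, LT = x_2.
f_2 = -4x_1^2 - 2x_1x_2 + 2x_1 + 7/4x_2 + 9/4, LT = x_1^2.

The S-polynomials (S(f_1,f_2)) all reduce to 0 modulo the current basis, so we have a Gröbner basis.

G = {x_1^2 - 1, x_2 - 1}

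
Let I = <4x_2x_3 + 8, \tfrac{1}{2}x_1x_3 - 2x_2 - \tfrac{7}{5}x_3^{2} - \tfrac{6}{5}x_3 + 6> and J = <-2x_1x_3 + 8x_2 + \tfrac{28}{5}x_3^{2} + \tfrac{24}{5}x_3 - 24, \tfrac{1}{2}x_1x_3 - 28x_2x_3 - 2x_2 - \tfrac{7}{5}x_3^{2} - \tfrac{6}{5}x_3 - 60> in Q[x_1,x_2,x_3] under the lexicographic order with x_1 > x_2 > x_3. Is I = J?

No, the ideals differ.

Two ideals are equal iff their reduced Gröbner bases coincide (the reduced basis is unique for a fixed ordering).
Buchberger on the first generating set:
f_1 = 4x_2x_3 + 8, LT = x_2x_3.
f_2 = \tfrac{1}{2}x_1x_3 - 2x_2 - \tfrac{7}{5}x_3^{2} - \tfrac{6}{5}x_3 + 6, LT = x_1x_3.

S(f_1,f_2): lcm = x_1x_2x_3. S = 2x_1 + 4x_2^{2} + \tfrac{14}{5}x_2x_3^{2} + \tfrac{12}{5}x_2x_3 - 12x_2.
  reduce S modulo (f_1, f_2):
  remainder 2x_1 + 4x_2^{2} - 12x_2 - \tfrac{28}{5}x_3 - \tfrac{24}{5} ≠ 0; add g_3 = 2x_1 + 4x_2^{2} - 12x_2 - \tfrac{28}{5}x_3 - \tfrac{24}{5} to the basis.

The other S-polynomials (S(f_1,g_3), S(f_2,g_3)) all reduce to 0 modulo the current basis, so we have a Gröbner basis.
Inter-reduce: drop elements whose leading term is divisible by another's, tail-reduce, and make monic.
Reduced Gröbner basis: {x_1 + 2x_2^{2} - 6x_2 - \tfrac{14}{5}x_3 - \tfrac{12}{5}, x_2x_3 + 2}.

Buchberger on the second generating set:
h_1 = -2x_1x_3 + 8x_2 + \tfrac{28}{5}x_3^{2} + \tfrac{24}{5}x_3 - 24, LT = x_1x_3.
h_2 = \tfrac{1}{2}x_1x_3 - 28x_2x_3 - 2x_2 - \tfrac{7}{5}x_3^{2} - \tfrac{6}{5}x_3 - 60, LT = x_1x_3.

S(h_1,h_2): lcm = x_1x_3. S = 56x_2x_3 + 132.
  reduce S modulo (h_1, h_2):
  remainder 56x_2x_3 + 132 ≠ 0; add k_3 = 56x_2x_3 + 132 to the basis.

S(h_1,k_3): lcm = x_1x_2x_3. S = -\tfrac{33}{14}x_1 - 4x_2^{2} - \tfrac{14}{5}x_2x_3^{2} - \tfrac{12}{5}x_2x_3 + 12x_2.
  reduce S modulo (h_1, h_2, k_3):
  remainder -\tfrac{33}{14}x_1 - 4x_2^{2} + 12x_2 + \tfrac{33}{5}x_3 + \tfrac{198}{35} ≠ 0; add k_4 = -\tfrac{33}{14}x_1 - 4x_2^{2} + 12x_2 + \tfrac{33}{5}x_3 + \tfrac{198}{35} to the basis.

The other S-polynomials (S(h_2,k_3), S(h_1,k_4), S(h_2,k_4), S(k_3,k_4)) all reduce to 0 modulo the current basis, so we have a Gröbner basis.
Inter-reduce: drop elements whose leading term is divisible by another's, tail-reduce, and make monic.
Reduced Gröbner basis: {x_1 + \tfrac{56}{33}x_2^{2} - \tfrac{56}{11}x_2 - \tfrac{14}{5}x_3 - \tfrac{12}{5}, x_2x_3 + \tfrac{33}{14}}.

Since the reduced bases disagree, the two ideals are not the same.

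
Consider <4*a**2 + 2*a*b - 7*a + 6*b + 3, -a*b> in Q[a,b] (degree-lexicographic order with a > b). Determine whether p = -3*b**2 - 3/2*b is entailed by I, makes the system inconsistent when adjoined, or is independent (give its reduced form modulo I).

-3*b**2 - 3/2*b lies in I (it reduces to 0).

First compute the reduced Gröbner basis of I by Buchberger's algorithm.
f_1 = 4*a**2 + 2*a*b - 7*a + 6*b + 3, LT = a**2.
f_2 = -a*b, LT = a*b.

S(f_1,f_2): lcm = a**2*b. S = 1/2*a*b**2 - 7/4*a*b + 3/2*b**2 + 3/4*b.
  reduce S modulo (f_1, f_2):
  remainder 3/2*b**2 + 3/4*b ≠ 0; add h_3 = 3/2*b**2 + 3/4*b to the basis.

The other S-polynomials (S(f_1,h_3), S(f_2,h_3)) all reduce to 0 modulo the current basis, so we have a Gröbner basis.
Inter-reduce: drop elements whose leading term is divisible by another's, tail-reduce, and make monic.
Reduced Gröbner basis: {a**2 - 7/4*a + 3/2*b + 3/4, a*b, b**2 + 1/2*b}.
Label its elements g_1 = a**2 - 7/4*a + 3/2*b + 3/4, g_2 = a*b, g_3 = b**2 + 1/2*b.

Reduce p = -3*b**2 - 3/2*b modulo G:
  leading term b**2: subtract (-3)·g_3 from -3*b**2 - 3/2*b → 0
  normal form = 0.
Since the normal form is 0, p ∈ I.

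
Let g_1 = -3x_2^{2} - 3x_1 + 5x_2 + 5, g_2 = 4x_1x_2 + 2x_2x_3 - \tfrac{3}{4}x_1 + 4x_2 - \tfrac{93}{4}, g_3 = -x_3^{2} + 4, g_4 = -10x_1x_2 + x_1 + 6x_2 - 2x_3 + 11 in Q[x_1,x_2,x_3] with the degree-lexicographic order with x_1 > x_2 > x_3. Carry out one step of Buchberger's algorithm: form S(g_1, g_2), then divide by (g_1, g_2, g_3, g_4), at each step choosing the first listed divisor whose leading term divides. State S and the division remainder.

S(g_1, g_2) = -\tfrac{1}{2}x_2^{2}x_3 + x_1^{2} - \tfrac{71}{48}x_1x_2 - x_2^{2} - \tfrac{5}{3}x_1 + \tfrac{93}{16}x_2; remainder on division = x_1^{2} + \tfrac{1}{2}x_1x_3 - \tfrac{3}{32}x_2x_3 - \tfrac{725}{768}x_1 + \tfrac{45}{8}x_2 - \tfrac{5}{6}x_3 - \tfrac{7883}{768}.

lcm(LM(g_1), LM(g_2)) = x_1x_2^{2}.
S = (lcm/LT(g_1))·g_1 − (lcm/LT(g_2))·g_2 = -\tfrac{1}{2}x_2^{2}x_3 + x_1^{2} - \tfrac{71}{48}x_1x_2 - x_2^{2} - \tfrac{5}{3}x_1 + \tfrac{93}{16}x_2.
Reduce S modulo (g_1, g_2, g_3, g_4) in that order:
  leading term x_2^{2}x_3: subtract (\tfrac{1}{6}x_3)·g_1 from -\tfrac{1}{2}x_2^{2}x_3 + x_1^{2} - \tfrac{71}{48}x_1x_2 - x_2^{2} - \tfrac{5}{3}x_1 + \tfrac{93}{16}x_2 → x_1^{2} - \tfrac{71}{48}x_1x_2 + \tfrac{1}{2}x_1x_3 - x_2^{2} - \tfrac{5}{6}x_2x_3 - \tfrac{5}{3}x_1 + \tfrac{93}{16}x_2 - \tfrac{5}{6}x_3
  leading term x_1^{2}: no divisor's leading term divides it; move x_1^{2} to the remainder.
  leading term x_1x_2: subtract (-\tfrac{71}{192})·g_2 from -\tfrac{71}{48}x_1x_2 + \tfrac{1}{2}x_1x_3 - x_2^{2} - \tfrac{5}{6}x_2x_3 - \tfrac{5}{3}x_1 + \tfrac{93}{16}x_2 - \tfrac{5}{6}x_3 → \tfrac{1}{2}x_1x_3 - x_2^{2} - \tfrac{3}{32}x_2x_3 - \tfrac{1493}{768}x_1 + \tfrac{175}{24}x_2 - \tfrac{5}{6}x_3 - \tfrac{2201}{256}
  leading term x_1x_3: no divisor's leading term divides it; move \tfrac{1}{2}x_1x_3 to the remainder.
  leading term x_2^{2}: subtract (\tfrac{1}{3})·g_1 from -x_2^{2} - \tfrac{3}{32}x_2x_3 - \tfrac{1493}{768}x_1 + \tfrac{175}{24}x_2 - \tfrac{5}{6}x_3 - \tfrac{2201}{256} → -\tfrac{3}{32}x_2x_3 - \tfrac{725}{768}x_1 + \tfrac{45}{8}x_2 - \tfrac{5}{6}x_3 - \tfrac{7883}{768}
  leading term x_2x_3: no divisor's leading term divides it; move -\tfrac{3}{32}x_2x_3 to the remainder.
  leading term x_1: no divisor's leading term divides it; move -\tfrac{725}{768}x_1 to the remainder.
  leading term x_2: no divisor's leading term divides it; move \tfrac{45}{8}x_2 to the remainder.
  leading term x_3: no divisor's leading term divides it; move -\tfrac{5}{6}x_3 to the remainder.
  leading term 1: no divisor's leading term divides it; move -\tfrac{7883}{768} to the remainder.
The remainder x_1^{2} + \tfrac{1}{2}x_1x_3 - \tfrac{3}{32}x_2x_3 - \tfrac{725}{768}x_1 + \tfrac{45}{8}x_2 - \tfrac{5}{6}x_3 - \tfrac{7883}{768} is nonzero, so it would be added as the next basis element.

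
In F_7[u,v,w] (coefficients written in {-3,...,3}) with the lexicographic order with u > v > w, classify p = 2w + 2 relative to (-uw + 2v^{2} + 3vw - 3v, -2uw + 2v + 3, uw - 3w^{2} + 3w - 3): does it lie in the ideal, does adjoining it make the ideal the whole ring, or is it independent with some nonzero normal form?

First compute the reduced Gröbner basis of I by Buchberger's algorithm.
f_1 = -uw + 2v^{2} + 3vw - 3v, LT = uw.
f_2 = -2uw + 2v + 3, LT = uw.
f_3 = uw - 3w^{2} + 3w - 3, LT = uw.

S(f_1,f_2): lcm = uw. S = -2v^{2} - 3vw - 3v - 2.
  reduce S modulo (f_1, f_2, f_3):
  remainder -2v^{2} - 3vw - 3v - 2 ≠ 0; add h_4 = -2v^{2} - 3vw - 3v - 2 to the basis.

S(f_1,f_3): lcm = uw. S = -2v^{2} - 3vw + 3v + 3w^{2} - 3w + 3.
  reduce S modulo (f_1, f_2, f_3, h_4):
  remainder -v + 3w^{2} - 3w - 2 ≠ 0; add h_5 = -v + 3w^{2} - 3w - 2 to the basis.

S(h_4,h_5): lcm = v^{2}. S = 3vw^{2} + 2vw + 3v + 1.
  reduce S modulo (f_1, f_2, f_3, h_4, h_5):
  remainder 2w^{4} - 3w^{3} - 3w^{2} + w + 2 ≠ 0; add h_6 = 2w^{4} - 3w^{3} - 3w^{2} + w + 2 to the basis.

S(f_1,h_6): lcm = uw^{4}. S = -2uw^{3} - 2uw^{2} + 3uw - u - 2v^{2}w^{3} - 3vw^{4} + 3vw^{3}.
  reduce S modulo (f_1, f_2, f_3, h_4, h_5, h_6):
  remainder -u - 3w^{3} + w^{2} - 3w - 1 ≠ 0; add h_7 = -u - 3w^{3} + w^{2} - 3w - 1 to the basis.

The other S-polynomials (S(f_2,f_3), S(f_1,h_4), S(f_2,h_4), S(f_3,h_4), S(f_1,h_5), S(f_2,h_5), S(f_3,h_5), S(f_2,h_6), S(f_3,h_6), S(h_4,h_6), S(h_5,h_6), S(f_1,h_7), S(f_2,h_7), S(f_3,h_7), S(h_4,h_7), S(h_5,h_7), S(h_6,h_7)) all reduce to 0 modulo the current basis, so we have a Gröbner basis.
Inter-reduce: drop elements whose leading term is divisible by another's, tail-reduce, and make monic.
Reduced Gröbner basis: {u + 3w^{3} - w^{2} + 3w + 1, v - 3w^{2} + 3w + 2, w^{4} + 2w^{3} + 2w^{2} - 3w + 1}.
Label its elements g_1 = u + 3w^{3} - w^{2} + 3w + 1, g_2 = v - 3w^{2} + 3w + 2, g_3 = w^{4} + 2w^{3} + 2w^{2} - 3w + 1.

Reduce p = 2w + 2 modulo G:
  leading term w: no divisor's leading term divides it; move 2w to the remainder.
  leading term 1: no divisor's leading term divides it; move 2 to the remainder.
  normal form = 2w + 2.
The normal form is nonzero, so p ∉ I. Since p minus its normal form lies in I, I + (p) = I + (r) where r = 2w + 2; decide whether this ideal is the whole ring.
Run Buchberger on G together with r (pairs among the g_i already reduce to 0 since G is a Gröbner basis):
g_1 = u + 3w^{3} - w^{2} + 3w + 1, LT = u.
g_2 = v - 3w^{2} + 3w + 2, LT = v.
g_3 = w^{4} + 2w^{3} + 2w^{2} - 3w + 1, LT = w^{4}.
r = 2w + 2, LT = w.

S(g_3,r): lcm = w^{4}. S = w^{3} + 2w^{2} - 3w + 1.
  reduce S modulo (g_1, g_2, g_3, r):
  remainder -2 ≠ 0; add m_5 = -2 to the basis.

The other S-polynomials (S(g_1,g_2), S(g_1,g_3), S(g_1,r), S(g_2,g_3), S(g_2,r), S(g_1,m_5), S(g_2,m_5), S(g_3,m_5), S(r,m_5)) all reduce to 0 modulo the current basis, so we have a Gröbner basis.
Inter-reduce: drop elements whose leading term is divisible by another's, tail-reduce, and make monic.
Reduced Gröbner basis: {1}.
The reduced Gröbner basis of I + (p) is {1}: the ideal is the whole ring, so the enlarged system has no common solution — adjoining p is inconsistent.

Ideal membership is decidable via reduction modulo a Gröbner basis.

Adjoining 2w + 2 makes the ideal the whole ring: the system is inconsistent.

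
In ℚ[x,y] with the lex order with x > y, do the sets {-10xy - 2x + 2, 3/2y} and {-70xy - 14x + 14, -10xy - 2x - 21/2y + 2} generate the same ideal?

Since reduced Gröbner bases are canonical representatives of ideals under a given ordering, it suffices to compute and compare them.
Buchberger on the first generating set:
f_1 = -10xy - 2x + 2, LT = xy.
f_2 = 3/2y, LT = y.

S(f_1,f_2): lcm = xy. S = ⅕x - ⅕.
  leading term x: no divisor's leading term divides it; move ⅕x to the remainder.
  leading term 1: no divisor's leading term divides it; move -⅕ to the remainder.
  remainder ⅕x - ⅕ ≠ 0; add g_3 = ⅕x - ⅕ to the basis.

S(f_1,g_3): lcm = xy. S = ⅕x + y - ⅕.
  leading term x: subtract (1)·g_3 from ⅕x + y - ⅕ → y
  leading term y: subtract (⅔)·f_2 from y → 0
  remainder 0.

S(f_2,g_3): leading monomials are coprime, so the S-polynomial reduces to 0 (Buchberger's first criterion).
Every S-polynomial of the final basis reduces to 0, so we have a Gröbner basis.
Inter-reduce: drop elements whose leading term is divisible by another's, tail-reduce, and make monic.
Reduced Gröbner basis: {x - 1, y}.

Buchberger on the second generating set:
h_1 = -70xy - 14x + 14, LT = xy.
h_2 = -10xy - 2x - 21/2y + 2, LT = xy.

S(h_1,h_2): lcm = xy. S = -21/20y.
  leading term y: no divisor's leading term divides it; move -21/20y to the remainder.
  remainder -21/20y ≠ 0; add k_3 = -21/20y to the basis.

S(h_1,k_3): lcm = xy. S = ⅕x - ⅕.
  leading term x: no divisor's leading term divides it; move ⅕x to the remainder.
  leading term 1: no divisor's leading term divides it; move -⅕ to the remainder.
  remainder ⅕x - ⅕ ≠ 0; add k_4 = ⅕x - ⅕ to the basis.

S(h_2,k_3): lcm = xy. S = ⅕x + 21/20y - ⅕.
  leading term x: subtract (1)·k_4 from ⅕x + 21/20y - ⅕ → 21/20y
  leading term y: subtract (-1)·k_3 from 21/20y → 0
  remainder 0.

S(h_1,k_4): lcm = xy. S = ⅕x + y - ⅕.
  leading term x: subtract (1)·k_4 from ⅕x + y - ⅕ → y
  leading term y: subtract (-20/21)·k_3 from y → 0
  remainder 0.

S(h_2,k_4): lcm = xy. S = ⅕x + 41/20y - ⅕.
  leading term x: subtract (1)·k_4 from ⅕x + 41/20y - ⅕ → 41/20y
  leading term y: subtract (-41/21)·k_3 from 41/20y → 0
  remainder 0.

S(k_3,k_4): leading monomials are coprime, so the S-polynomial reduces to 0 (Buchberger's first criterion).
Every S-polynomial of the final basis reduces to 0, so we have a Gröbner basis.
Inter-reduce: drop elements whose leading term is divisible by another's, tail-reduce, and make monic.
Reduced Gröbner basis: {x - 1, y}.

The two bases agree; hence the ideals are identical.

Yes, the ideals are equal.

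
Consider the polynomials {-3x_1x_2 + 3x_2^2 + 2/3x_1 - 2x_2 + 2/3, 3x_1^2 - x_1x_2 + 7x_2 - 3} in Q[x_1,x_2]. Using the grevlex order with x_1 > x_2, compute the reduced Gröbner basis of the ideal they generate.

Buchberger's algorithm terminates because the ascending chain of leading-term ideals stabilizes.

f_1 = -3x_1x_2 + 3x_2^2 + 2/3x_1 - 2x_2 + 2/3, LT = x_1x_2.
f_2 = 3x_1^2 - x_1x_2 + 7x_2 - 3, LT = x_1^2.

S(f_1,f_2): lcm = x_1^2x_2. S = -2/3x_1x_2^2 - 2/9x_1^2 + 2/3x_1x_2 - 7/3x_2^2 - 2/9x_1 + x_2.
  reduce S modulo (f_1, f_2):
  remainder -2/3x_2^3 - 13/9x_2^2 - 10/81x_1 + 29/27x_2 - 10/81 ≠ 0; add g_3 = -2/3x_2^3 - 13/9x_2^2 - 10/81x_1 + 29/27x_2 - 10/81 to the basis.

The other S-polynomials (S(f_1,g_3), S(f_2,g_3)) all reduce to 0 modulo the current basis, so we have a Gröbner basis.

G = {x_2^3 + 13/6x_2^2 + 5/27x_1 - 29/18x_2 + 5/27, x_1^2 - 1/3x_2^2 - 2/27x_1 + 23/9x_2 - 29/27, x_1x_2 - x_2^2 - 2/9x_1 + 2/3x_2 - 2/9}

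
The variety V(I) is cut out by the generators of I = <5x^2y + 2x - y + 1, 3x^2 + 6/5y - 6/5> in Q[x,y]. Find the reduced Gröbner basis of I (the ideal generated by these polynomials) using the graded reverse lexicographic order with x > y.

f_1 = 5x^2y + 2x - y + 1, LT = x^2y.
f_2 = 3x^2 + 6/5y - 6/5, LT = x^2.

S(f_1,f_2): lcm = x^2y. S = -2/5y^2 + 2/5x + 1/5y + 1/5.
  leading term y^2: no divisor's leading term divides it; move -2/5y^2 to the remainder.
  leading term x: no divisor's leading term divides it; move 2/5x to the remainder.
  leading term y: no divisor's leading term divides it; move 1/5y to the remainder.
  leading term 1: no divisor's leading term divides it; move 1/5 to the remainder.
  remainder -2/5y^2 + 2/5x + 1/5y + 1/5 ≠ 0; add g_3 = -2/5y^2 + 2/5x + 1/5y + 1/5 to the basis.

The other S-polynomials (S(f_1,g_3), S(f_2,g_3)) all reduce to 0 modulo the current basis, so we have a Gröbner basis.
Inter-reduce: drop elements whose leading term is divisible by another's, tail-reduce, and make monic.

G = {x^2 + 2/5y - 2/5, y^2 - x - 1/2y - 1/2}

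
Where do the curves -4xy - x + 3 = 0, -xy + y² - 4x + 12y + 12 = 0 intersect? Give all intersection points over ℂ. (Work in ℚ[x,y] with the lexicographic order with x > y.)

{(3, 0), (-47/120 + sqrt(1489)/120, -49/8 - sqrt(1489)/8), (-47/120 - sqrt(1489)/120, -49/8 + sqrt(1489)/8)}

Compute a lex Gröbner basis by Buchberger's algorithm.
f_1 = -4xy - x + 3, LT = xy.
f_2 = -xy - 4x + y² + 12y + 12, LT = xy.

S(f_1,f_2): lcm = xy. S = -15/4x + y² + 12y + 45/4.
  leading term x: no divisor's leading term divides it; move -15/4x to the remainder.
  leading term y²: no divisor's leading term divides it; move y² to the remainder.
  leading term y: no divisor's leading term divides it; move 12y to the remainder.
  leading term 1: no divisor's leading term divides it; move 45/4 to the remainder.
  remainder -15/4x + y² + 12y + 45/4 ≠ 0; add h_3 = -15/4x + y² + 12y + 45/4 to the basis.

S(f_1,h_3): lcm = xy. S = ¼x + 4/15y³ + 16/5y² + 3y - ¾.
  leading term x: subtract (-1/15)·h_3 from ¼x + 4/15y³ + 16/5y² + 3y - ¾ → 4/15y³ + 49/15y² + 19/5y
  leading term y³: no divisor's leading term divides it; move 4/15y³ to the remainder.
  leading term y²: no divisor's leading term divides it; move 49/15y² to the remainder.
  leading term y: no divisor's leading term divides it; move 19/5y to the remainder.
  remainder 4/15y³ + 49/15y² + 19/5y ≠ 0; add h_4 = 4/15y³ + 49/15y² + 19/5y to the basis.

The other S-polynomials (S(f_2,h_3), S(f_1,h_4), S(f_2,h_4), S(h_3,h_4)) all reduce to 0 modulo the current basis, so we have a Gröbner basis.
Inter-reduce: drop elements whose leading term is divisible by another's, tail-reduce, and make monic.
Reduced Gröbner basis: {x - 4/15y² - 16/5y - 3, y³ + 49/4y² + 57/4y}.

The lex basis is triangular: the last element involves only y. Solving y³ + 49/4y² + 57/4y = 0 gives y ∈ {0, -49/8 - sqrt(1489)/8, -49/8 + sqrt(1489)/8}; substituting each value into the earlier elements determines the remaining variables.
  y = 0: the earlier basis element becomes x - 3 = 0, giving x = 3 — point (3, 0).
  y = -49/8 - sqrt(1489)/8: the earlier basis element becomes x - sqrt(1489)/120 + 47/120 = 0, giving x = -47/120 + sqrt(1489)/120 — point (-47/120 + sqrt(1489)/120, -49/8 - sqrt(1489)/8).
  y = -49/8 + sqrt(1489)/8: the earlier basis element becomes x + sqrt(1489)/120 + 47/120 = 0, giving x = -47/120 - sqrt(1489)/120 — point (-47/120 - sqrt(1489)/120, -49/8 + sqrt(1489)/8).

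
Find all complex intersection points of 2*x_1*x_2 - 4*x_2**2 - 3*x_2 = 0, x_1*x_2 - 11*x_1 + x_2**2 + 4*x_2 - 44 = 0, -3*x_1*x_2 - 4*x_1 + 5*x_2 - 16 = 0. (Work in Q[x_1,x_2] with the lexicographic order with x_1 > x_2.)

{(-4, 0)}

Compute a lex Gröbner basis by Buchberger's algorithm.
f_1 = 2*x_1*x_2 - 4*x_2**2 - 3*x_2, LT = x_1*x_2.
f_2 = x_1*x_2 - 11*x_1 + x_2**2 + 4*x_2 - 44, LT = x_1*x_2.
f_3 = -3*x_1*x_2 - 4*x_1 + 5*x_2 - 16, LT = x_1*x_2.

S(f_1,f_2): lcm = x_1*x_2. S = 11*x_1 - 3*x_2**2 - 11/2*x_2 + 44.
  leading term x_1: no divisor's leading term divides it; move 11*x_1 to the remainder.
  leading term x_2**2: no divisor's leading term divides it; move -3*x_2**2 to the remainder.
  leading term x_2: no divisor's leading term divides it; move -11/2*x_2 to the remainder.
  leading term 1: no divisor's leading term divides it; move 44 to the remainder.
  remainder 11*x_1 - 3*x_2**2 - 11/2*x_2 + 44 ≠ 0; add h_4 = 11*x_1 - 3*x_2**2 - 11/2*x_2 + 44 to the basis.

S(f_1,f_3): lcm = x_1*x_2. S = -4/3*x_1 - 2*x_2**2 + 1/6*x_2 - 16/3.
  leading term x_1: subtract (-4/33)·h_4 from -4/3*x_1 - 2*x_2**2 + 1/6*x_2 - 16/3 → -26/11*x_2**2 - 1/2*x_2
  leading term x_2**2: no divisor's leading term divides it; move -26/11*x_2**2 to the remainder.
  leading term x_2: no divisor's leading term divides it; move -1/2*x_2 to the remainder.
  remainder -26/11*x_2**2 - 1/2*x_2 ≠ 0; add h_5 = -26/11*x_2**2 - 1/2*x_2 to the basis.

S(f_1,h_4): lcm = x_1*x_2. S = 3/11*x_2**3 - 3/2*x_2**2 - 11/2*x_2.
  leading term x_2**3: subtract (-3/26*x_2)·h_5 from 3/11*x_2**3 - 3/2*x_2**2 - 11/2*x_2 → -81/52*x_2**2 - 11/2*x_2
  leading term x_2**2: subtract (891/1352)·h_5 from -81/52*x_2**2 - 11/2*x_2 → -13981/2704*x_2
  leading term x_2: no divisor's leading term divides it; move -13981/2704*x_2 to the remainder.
  remainder -13981/2704*x_2 ≠ 0; add h_6 = -13981/2704*x_2 to the basis.

The other S-polynomials (S(f_2,f_3), S(f_2,h_4), S(f_3,h_4), S(f_1,h_5), S(f_2,h_5), S(f_3,h_5), S(h_4,h_5), S(f_1,h_6), S(f_2,h_6), S(f_3,h_6), S(h_4,h_6), S(h_5,h_6)) all reduce to 0 modulo the current basis, so we have a Gröbner basis.
Inter-reduce: drop elements whose leading term is divisible by another's, tail-reduce, and make monic.
Reduced Gröbner basis: {x_1 + 4, x_2}.

The lex basis is triangular: the last element involves only x_2. Solving x_2 = 0 gives x_2 ∈ {0}; substituting each value into the earlier elements determines the remaining variables.
  x_2 = 0: the earlier basis element becomes x_1 + 4 = 0, giving x_1 = -4 — point (-4, 0).
Each listed point satisfies every original equation (direct substitution).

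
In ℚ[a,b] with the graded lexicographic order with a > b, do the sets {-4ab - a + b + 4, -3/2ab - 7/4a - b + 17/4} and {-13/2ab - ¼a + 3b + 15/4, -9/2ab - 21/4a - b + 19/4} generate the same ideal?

Since reduced Gröbner bases are canonical representatives of ideals under a given ordering, it suffices to compute and compare them.
Buchberger on the first generating set:
f_1 = -4ab - a + b + 4, LT = ab.
f_2 = -3/2ab - 7/4a - b + 17/4, LT = ab.

S(f_1,f_2): lcm = ab. S = -11/12a - 11/12b + 11/6.
  reduce S modulo (f_1, f_2):
  remainder -11/12a - 11/12b + 11/6 ≠ 0; add g_3 = -11/12a - 11/12b + 11/6 to the basis.

S(f_1,g_3): lcm = ab. S = -b² + ¼a + 7/4b - 1.
  reduce S modulo (f_1, f_2, g_3):
  remainder -b² + 3/2b - ½ ≠ 0; add g_4 = -b² + 3/2b - ½ to the basis.

The other S-polynomials (S(f_2,g_3), S(f_1,g_4), S(f_2,g_4), S(g_3,g_4)) all reduce to 0 modulo the current basis, so we have a Gröbner basis.
Inter-reduce: drop elements whose leading term is divisible by another's, tail-reduce, and make monic.
Reduced Gröbner basis: {b² - 3/2b + ½, a + b - 2}.

Buchberger on the second generating set:
h_1 = -13/2ab - ¼a + 3b + 15/4, LT = ab.
h_2 = -9/2ab - 21/4a - b + 19/4, LT = ab.

S(h_1,h_2): lcm = ab. S = -44/39a - 80/117b + 56/117.
  reduce S modulo (h_1, h_2):
  remainder -44/39a - 80/117b + 56/117 ≠ 0; add k_3 = -44/39a - 80/117b + 56/117 to the basis.

S(h_1,k_3): lcm = ab. S = -20/33b² + 1/26a - 16/429b - 15/26.
  reduce S modulo (h_1, h_2, k_3):
  remainder -20/33b² - 2/33b - 37/66 ≠ 0; add k_4 = -20/33b² - 2/33b - 37/66 to the basis.

The other S-polynomials (S(h_2,k_3), S(h_1,k_4), S(h_2,k_4), S(k_3,k_4)) all reduce to 0 modulo the current basis, so we have a Gröbner basis.
Inter-reduce: drop elements whose leading term is divisible by another's, tail-reduce, and make monic.
Reduced Gröbner basis: {b² + 1/10b + 37/40, a + 20/33b - 14/33}.

These differ, so the ideals are not equal.
The same test decides containment: I ⊆ J iff every generator of I reduces to 0 modulo a Gröbner basis of J.

No, the ideals differ.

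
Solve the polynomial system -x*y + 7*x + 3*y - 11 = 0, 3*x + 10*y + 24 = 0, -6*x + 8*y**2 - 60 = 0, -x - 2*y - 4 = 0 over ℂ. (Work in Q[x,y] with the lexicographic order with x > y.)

{(2, -3)}

Compute a lex Gröbner basis by Buchberger's algorithm.
f_1 = -x*y + 7*x + 3*y - 11, LT = x*y.
f_2 = 3*x + 10*y + 24, LT = x.
f_3 = -6*x + 8*y**2 - 60, LT = x.
f_4 = -x - 2*y - 4, LT = x.

S(f_1,f_2): lcm = x*y. S = -7*x - 10/3*y**2 - 11*y + 11.
  leading term x: subtract (-7/3)·f_2 from -7*x - 10/3*y**2 - 11*y + 11 → -10/3*y**2 + 37/3*y + 67
  leading term y**2: no divisor's leading term divides it; move -10/3*y**2 to the remainder.
  leading term y: no divisor's leading term divides it; move 37/3*y to the remainder.
  leading term 1: no divisor's leading term divides it; move 67 to the remainder.
  remainder -10/3*y**2 + 37/3*y + 67 ≠ 0; add h_5 = -10/3*y**2 + 37/3*y + 67 to the basis.

S(f_1,f_3): lcm = x*y. S = -7*x + 4/3*y**3 - 13*y + 11.
  leading term x: subtract (-7/3)·f_2 from -7*x + 4/3*y**3 - 13*y + 11 → 4/3*y**3 + 31/3*y + 67
  leading term y**3: subtract (-2/5*y)·h_5 from 4/3*y**3 + 31/3*y + 67 → 74/15*y**2 + 557/15*y + 67
  leading term y**2: subtract (-37/25)·h_5 from 74/15*y**2 + 557/15*y + 67 → 4154/75*y + 4154/25
  leading term y: no divisor's leading term divides it; move 4154/75*y to the remainder.
  leading term 1: no divisor's leading term divides it; move 4154/25 to the remainder.
  remainder 4154/75*y + 4154/25 ≠ 0; add h_6 = 4154/75*y + 4154/25 to the basis.

The other S-polynomials (S(f_1,f_4), S(f_2,f_3), S(f_2,f_4), S(f_3,f_4), S(f_1,h_5), S(f_2,h_5), S(f_3,h_5), S(f_4,h_5), S(f_1,h_6), S(f_2,h_6), S(f_3,h_6), S(f_4,h_6), S(h_5,h_6)) all reduce to 0 modulo the current basis, so we have a Gröbner basis.
Inter-reduce: drop elements whose leading term is divisible by another's, tail-reduce, and make monic.
Reduced Gröbner basis: {x - 2, y + 3}.

A lex Gröbner basis eliminates variables successively. Here y + 3 depends only on y, with roots {-3}; lifting each root through the earlier basis elements recovers the full solutions.
  y = -3: the earlier basis element becomes x - 2 = 0, giving x = 2 — point (2, -3).
Substituting each solution back into the original system confirms all equations vanish.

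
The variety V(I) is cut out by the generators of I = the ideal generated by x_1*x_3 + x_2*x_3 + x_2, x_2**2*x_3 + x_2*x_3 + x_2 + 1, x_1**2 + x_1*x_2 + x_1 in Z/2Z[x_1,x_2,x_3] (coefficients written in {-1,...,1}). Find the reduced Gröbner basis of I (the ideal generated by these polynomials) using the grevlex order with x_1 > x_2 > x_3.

f_1 = x_1*x_3 + x_2*x_3 + x_2, LT = x_1*x_3.
f_2 = x_2**2*x_3 + x_2*x_3 + x_2 + 1, LT = x_2**2*x_3.
f_3 = x_1**2 + x_1*x_2 + x_1, LT = x_1**2.

S(f_1,f_2): lcm = x_1*x_2**2*x_3. S = x_2**3*x_3 + x_2**3 + x_1*x_2*x_3 + x_1*x_2 + x_1.
  leading term x_2**3*x_3: subtract (x_2)·f_2 from x_2**3*x_3 + x_2**3 + x_1*x_2*x_3 + x_1*x_2 + x_1 → x_2**3 + x_1*x_2*x_3 + x_2**2*x_3 + x_1*x_2 + x_2**2 + x_1 + x_2
  leading term x_2**3: no divisor's leading term divides it; move x_2**3 to the remainder.
  leading term x_1*x_2*x_3: subtract (x_2)·f_1 from x_1*x_2*x_3 + x_2**2*x_3 + x_1*x_2 + x_2**2 + x_1 + x_2 → x_1*x_2 + x_1 + x_2
  leading term x_1*x_2: no divisor's leading term divides it; move x_1*x_2 to the remainder.
  leading term x_1: no divisor's leading term divides it; move x_1 to the remainder.
  leading term x_2: no divisor's leading term divides it; move x_2 to the remainder.
  remainder x_2**3 + x_1*x_2 + x_1 + x_2 ≠ 0; add g_4 = x_2**3 + x_1*x_2 + x_1 + x_2 to the basis.

S(f_1,f_3): lcm = x_1**2*x_3. S = x_1*x_2 + x_1*x_3.
  leading term x_1*x_2: no divisor's leading term divides it; move x_1*x_2 to the remainder.
  leading term x_1*x_3: subtract (1)·f_1 from x_1*x_3 → x_2*x_3 + x_2
  leading term x_2*x_3: no divisor's leading term divides it; move x_2*x_3 to the remainder.
  leading term x_2: no divisor's leading term divides it; move x_2 to the remainder.
  remainder x_1*x_2 + x_2*x_3 + x_2 ≠ 0; add g_5 = x_1*x_2 + x_2*x_3 + x_2 to the basis.

S(f_1,g_5): lcm = x_1*x_2*x_3. S = x_2**2*x_3 + x_2*x_3**2 + x_2**2 + x_2*x_3.
  leading term x_2**2*x_3: subtract (1)·f_2 from x_2**2*x_3 + x_2*x_3**2 + x_2**2 + x_2*x_3 → x_2*x_3**2 + x_2**2 + x_2 + 1
  leading term x_2*x_3**2: no divisor's leading term divides it; move x_2*x_3**2 to the remainder.
  leading term x_2**2: no divisor's leading term divides it; move x_2**2 to the remainder.
  leading term x_2: no divisor's leading term divides it; move x_2 to the remainder.
  leading term 1: no divisor's leading term divides it; move 1 to the remainder.
  remainder x_2*x_3**2 + x_2**2 + x_2 + 1 ≠ 0; add g_6 = x_2*x_3**2 + x_2**2 + x_2 + 1 to the basis.

S(f_2,g_5): lcm = x_1*x_2**2*x_3. S = x_2**2*x_3**2 + x_1*x_2*x_3 + x_2**2*x_3 + x_1*x_2 + x_1.
  leading term x_2**2*x_3**2: subtract (x_3)·f_2 from x_2**2*x_3**2 + x_1*x_2*x_3 + x_2**2*x_3 + x_1*x_2 + x_1 → x_1*x_2*x_3 + x_2**2*x_3 + x_2*x_3**2 + x_1*x_2 + x_2*x_3 + x_1 + x_3
  leading term x_1*x_2*x_3: subtract (x_2)·f_1 from x_1*x_2*x_3 + x_2**2*x_3 + x_2*x_3**2 + x_1*x_2 + x_2*x_3 + x_1 + x_3 → x_2*x_3**2 + x_1*x_2 + x_2**2 + x_2*x_3 + x_1 + x_3
  leading term x_2*x_3**2: subtract (1)·g_6 from x_2*x_3**2 + x_1*x_2 + x_2**2 + x_2*x_3 + x_1 + x_3 → x_1*x_2 + x_2*x_3 + x_1 + x_2 + x_3 + 1
  leading term x_1*x_2: subtract (1)·g_5 from x_1*x_2 + x_2*x_3 + x_1 + x_2 + x_3 + 1 → x_1 + x_3 + 1
  leading term x_1: no divisor's leading term divides it; move x_1 to the remainder.
  leading term x_3: no divisor's leading term divides it; move x_3 to the remainder.
  leading term 1: no divisor's leading term divides it; move 1 to the remainder.
  remainder x_1 + x_3 + 1 ≠ 0; add g_7 = x_1 + x_3 + 1 to the basis.

S(f_1,g_7): lcm = x_1*x_3. S = x_2*x_3 + x_3**2 + x_2 + x_3.
  leading term x_2*x_3: no divisor's leading term divides it; move x_2*x_3 to the remainder.
  leading term x_3**2: no divisor's leading term divides it; move x_3**2 to the remainder.
  leading term x_2: no divisor's leading term divides it; move x_2 to the remainder.
  leading term x_3: no divisor's leading term divides it; move x_3 to the remainder.
  remainder x_2*x_3 + x_3**2 + x_2 + x_3 ≠ 0; add g_8 = x_2*x_3 + x_3**2 + x_2 + x_3 to the basis.

S(g_6,g_8): lcm = x_2*x_3**2. S = x_3**3 + x_2**2 + x_2*x_3 + x_3**2 + x_2 + 1.
  leading term x_3**3: no divisor's leading term divides it; move x_3**3 to the remainder.
  leading term x_2**2: no divisor's leading term divides it; move x_2**2 to the remainder.
  leading term x_2*x_3: subtract (1)·g_8 from x_2*x_3 + x_3**2 + x_2 + 1 → x_3 + 1
  leading term x_3: no divisor's leading term divides it; move x_3 to the remainder.
  leading term 1: no divisor's leading term divides it; move 1 to the remainder.
  remainder x_3**3 + x_2**2 + x_3 + 1 ≠ 0; add g_9 = x_3**3 + x_2**2 + x_3 + 1 to the basis.

The other S-polynomials (S(f_2,f_3), S(f_1,g_4), S(f_2,g_4), S(f_3,g_4), S(f_3,g_5), S(g_4,g_5), S(f_1,g_6), S(f_2,g_6), S(f_3,g_6), S(g_4,g_6), S(g_5,g_6), S(f_2,g_7), S(f_3,g_7), S(g_4,g_7), S(g_5,g_7), S(g_6,g_7), S(f_1,g_8), S(f_2,g_8), S(f_3,g_8), S(g_4,g_8), S(g_5,g_8), S(g_7,g_8), S(f_1,g_9), S(f_2,g_9), S(f_3,g_9), S(g_4,g_9), S(g_5,g_9), S(g_6,g_9), S(g_7,g_9), S(g_8,g_9)) all reduce to 0 modulo the current basis, so we have a Gröbner basis.
Inter-reduce: drop elements whose leading term is divisible by another's, tail-reduce, and make monic.

G = {x_2**3 + x_3**2 + x_2 + 1, x_3**3 + x_2**2 + x_3 + 1, x_2*x_3 + x_3**2 + x_2 + x_3, x_1 + x_3 + 1}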